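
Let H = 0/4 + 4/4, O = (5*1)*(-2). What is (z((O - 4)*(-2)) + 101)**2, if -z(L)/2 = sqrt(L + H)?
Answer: 10317 - 404*sqrt(29) ≈ 8141.4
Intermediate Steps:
O = -10 (O = 5*(-2) = -10)
H = 1 (H = 0*(1/4) + 4*(1/4) = 0 + 1 = 1)
z(L) = -2*sqrt(1 + L) (z(L) = -2*sqrt(L + 1) = -2*sqrt(1 + L))
(z((O - 4)*(-2)) + 101)**2 = (-2*sqrt(1 + (-10 - 4)*(-2)) + 101)**2 = (-2*sqrt(1 - 14*(-2)) + 101)**2 = (-2*sqrt(1 + 28) + 101)**2 = (-2*sqrt(29) + 101)**2 = (101 - 2*sqrt(29))**2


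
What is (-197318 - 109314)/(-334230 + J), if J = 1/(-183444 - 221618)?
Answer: 124204971184/135383872261 ≈ 0.91743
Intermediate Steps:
J = -1/405062 (J = 1/(-405062) = -1/405062 ≈ -2.4688e-6)
(-197318 - 109314)/(-334230 + J) = (-197318 - 109314)/(-334230 - 1/405062) = -306632/(-135383872261/405062) = -306632*(-405062/135383872261) = 124204971184/135383872261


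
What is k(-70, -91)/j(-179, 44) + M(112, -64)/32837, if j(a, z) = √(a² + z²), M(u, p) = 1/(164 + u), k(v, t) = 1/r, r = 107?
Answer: 1/9063012 + √33977/3635539 ≈ 5.0812e-5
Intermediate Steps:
k(v, t) = 1/107
k(-70, -91)/j(-179, 44) + M(112, -64)/32837 = 1/(107*(√((-179)² + 44²))) + 1/((164 + 112)*32837) = 1/(107*(√(32041 + 1936))) + (1/32837)/276 = 1/(107*(√33977)) + (1/276)*(1/32837) = (√33977/33977)/107 + 1/9063012 = √33977/3635539 + 1/9063012 = 1/9063012 + √33977/3635539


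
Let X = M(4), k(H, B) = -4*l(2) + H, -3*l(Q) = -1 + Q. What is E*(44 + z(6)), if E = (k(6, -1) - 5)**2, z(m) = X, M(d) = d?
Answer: 784/3 ≈ 261.33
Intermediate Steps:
l(Q) = 1/3 - Q/3 (l(Q) = -(-1 + Q)/3 = 1/3 - Q/3)
k(H, B) = 4/3 + H (k(H, B) = -4*(1/3 - 1/3*2) + H = -4*(1/3 - 2/3) + H = -4*(-1/3) + H = 4/3 + H)
X = 4
z(m) = 4
E = 49/9 (E = ((4/3 + 6) - 5)**2 = (22/3 - 5)**2 = (7/3)**2 = 49/9 ≈ 5.4444)
E*(44 + z(6)) = 49*(44 + 4)/9 = (49/9)*48 = 784/3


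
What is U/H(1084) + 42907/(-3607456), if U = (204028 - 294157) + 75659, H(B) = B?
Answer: -13061599877/977620576 ≈ -13.361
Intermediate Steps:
U = -14470 (U = -90129 + 75659 = -14470)
U/H(1084) + 42907/(-3607456) = -14470/1084 + 42907/(-3607456) = -14470*1/1084 + 42907*(-1/3607456) = -7235/542 - 42907/3607456 = -13061599877/977620576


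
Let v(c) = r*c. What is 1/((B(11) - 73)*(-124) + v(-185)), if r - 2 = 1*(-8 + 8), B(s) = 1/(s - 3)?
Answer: 2/17333 ≈ 0.00011539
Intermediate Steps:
B(s) = 1/(-3 + s)
r = 2 (r = 2 + 1*(-8 + 8) = 2 + 1*0 = 2 + 0 = 2)
v(c) = 2*c
1/((B(11) - 73)*(-124) + v(-185)) = 1/((1/(-3 + 11) - 73)*(-124) + 2*(-185)) = 1/((1/8 - 73)*(-124) - 370) = 1/((⅛ - 73)*(-124) - 370) = 1/(-583/8*(-124) - 370) = 1/(18073/2 - 370) = 1/(17333/2) = 2/17333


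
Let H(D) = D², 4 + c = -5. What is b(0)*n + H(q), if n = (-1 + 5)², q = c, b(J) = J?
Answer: 81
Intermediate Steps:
c = -9 (c = -4 - 5 = -9)
q = -9
n = 16 (n = 4² = 16)
b(0)*n + H(q) = 0*16 + (-9)² = 0 + 81 = 81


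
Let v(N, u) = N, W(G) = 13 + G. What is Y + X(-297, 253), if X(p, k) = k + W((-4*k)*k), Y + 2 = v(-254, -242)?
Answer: -256026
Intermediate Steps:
Y = -256 (Y = -2 - 254 = -256)
X(p, k) = 13 + k - 4*k² (X(p, k) = k + (13 + (-4*k)*k) = k + (13 - 4*k²) = 13 + k - 4*k²)
Y + X(-297, 253) = -256 + (13 + 253 - 4*253²) = -256 + (13 + 253 - 4*64009) = -256 + (13 + 253 - 256036) = -256 - 255770 = -256026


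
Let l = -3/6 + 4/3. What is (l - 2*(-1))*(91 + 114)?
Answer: 3485/6 ≈ 580.83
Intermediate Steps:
l = ⅚ (l = -3*⅙ + 4*(⅓) = -½ + 4/3 = ⅚ ≈ 0.83333)
(l - 2*(-1))*(91 + 114) = (⅚ - 2*(-1))*(91 + 114) = (⅚ + 2)*205 = (17/6)*205 = 3485/6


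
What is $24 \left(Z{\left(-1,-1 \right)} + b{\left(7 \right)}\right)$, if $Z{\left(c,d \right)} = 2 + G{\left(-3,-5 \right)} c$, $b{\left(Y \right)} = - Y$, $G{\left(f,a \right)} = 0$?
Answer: $-120$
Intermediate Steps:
$Z{\left(c,d \right)} = 2$ ($Z{\left(c,d \right)} = 2 + 0 c = 2 + 0 = 2$)
$24 \left(Z{\left(-1,-1 \right)} + b{\left(7 \right)}\right) = 24 \left(2 - 7\right) = 24 \left(-5\right) = -120$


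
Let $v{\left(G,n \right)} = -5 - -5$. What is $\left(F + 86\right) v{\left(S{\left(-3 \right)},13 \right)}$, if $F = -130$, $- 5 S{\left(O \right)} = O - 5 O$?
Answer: $0$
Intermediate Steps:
$S{\left(O \right)} = \frac{4 O}{5}$ ($S{\left(O \right)} = - \frac{O - 5 O}{5} = - \frac{\left(-4\right) O}{5} = \frac{4 O}{5}$)
$v{\left(G,n \right)} = 0$ ($v{\left(G,n \right)} = -5 + 5 = 0$)
$\left(F + 86\right) v{\left(S{\left(-3 \right)},13 \right)} = \left(-130 + 86\right) 0 = \left(-44\right) 0 = 0$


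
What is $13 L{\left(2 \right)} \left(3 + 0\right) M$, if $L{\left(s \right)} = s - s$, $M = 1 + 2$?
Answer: $0$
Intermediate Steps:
$M = 3$
$L{\left(s \right)} = 0$
$13 L{\left(2 \right)} \left(3 + 0\right) M = 13 \cdot 0 \left(3 + 0\right) 3 = 13 \cdot 0 \cdot 3 \cdot 3 = 13 \cdot 0 \cdot 3 = 0 \cdot 3 = 0$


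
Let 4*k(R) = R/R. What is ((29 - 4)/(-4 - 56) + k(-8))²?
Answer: 1/36 ≈ 0.027778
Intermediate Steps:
k(R) = ¼ (k(R) = (R/R)/4 = (¼)*1 = ¼)
((29 - 4)/(-4 - 56) + k(-8))² = ((29 - 4)/(-4 - 56) + ¼)² = (25/(-60) + ¼)² = (25*(-1/60) + ¼)² = (-5/12 + ¼)² = (-⅙)² = 1/36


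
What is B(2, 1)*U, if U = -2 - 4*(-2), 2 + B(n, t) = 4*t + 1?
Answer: 18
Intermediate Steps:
B(n, t) = -1 + 4*t (B(n, t) = -2 + (4*t + 1) = -2 + (1 + 4*t) = -1 + 4*t)
U = 6 (U = -2 + 8 = 6)
B(2, 1)*U = (-1 + 4*1)*6 = (-1 + 4)*6 = 3*6 = 18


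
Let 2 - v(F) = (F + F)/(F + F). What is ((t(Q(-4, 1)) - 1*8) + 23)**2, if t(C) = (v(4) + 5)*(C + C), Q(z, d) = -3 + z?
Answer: 4761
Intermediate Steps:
v(F) = 1 (v(F) = 2 - (F + F)/(F + F) = 2 - 2*F/(2*F) = 2 - 2*F*1/(2*F) = 2 - 1*1 = 2 - 1 = 1)
t(C) = 12*C (t(C) = (1 + 5)*(C + C) = 6*(2*C) = 12*C)
((t(Q(-4, 1)) - 1*8) + 23)**2 = ((12*(-3 - 4) - 1*8) + 23)**2 = ((12*(-7) - 8) + 23)**2 = ((-84 - 8) + 23)**2 = (-92 + 23)**2 = (-69)**2 = 4761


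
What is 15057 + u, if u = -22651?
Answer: -7594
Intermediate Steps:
15057 + u = 15057 - 22651 = -7594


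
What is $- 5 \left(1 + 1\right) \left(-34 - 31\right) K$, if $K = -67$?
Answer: $-43550$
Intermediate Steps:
$- 5 \left(1 + 1\right) \left(-34 - 31\right) K = - 5 \left(1 + 1\right) \left(-34 - 31\right) \left(-67\right) = \left(-5\right) 2 \left(-34 - 31\right) \left(-67\right) = \left(-10\right) \left(-65\right) \left(-67\right) = 650 \left(-67\right) = -43550$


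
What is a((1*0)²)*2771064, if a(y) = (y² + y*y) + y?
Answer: 0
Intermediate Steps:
a(y) = y + 2*y² (a(y) = (y² + y²) + y = 2*y² + y = y + 2*y²)
a((1*0)²)*2771064 = ((1*0)²*(1 + 2*(1*0)²))*2771064 = (0²*(1 + 2*0²))*2771064 = (0*(1 + 2*0))*2771064 = (0*(1 + 0))*2771064 = (0*1)*2771064 = 0*2771064 = 0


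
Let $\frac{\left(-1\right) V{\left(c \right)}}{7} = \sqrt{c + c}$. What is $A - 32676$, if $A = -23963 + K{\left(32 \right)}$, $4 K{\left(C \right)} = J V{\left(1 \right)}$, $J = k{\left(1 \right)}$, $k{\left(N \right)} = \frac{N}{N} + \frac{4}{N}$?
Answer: $-56639 - \frac{35 \sqrt{2}}{4} \approx -56651.0$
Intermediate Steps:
$k{\left(N \right)} = 1 + \frac{4}{N}$
$V{\left(c \right)} = - 7 \sqrt{2} \sqrt{c}$ ($V{\left(c \right)} = - 7 \sqrt{c + c} = - 7 \sqrt{2 c} = - 7 \sqrt{2} \sqrt{c}$)
$J = 5$ ($J = \frac{4 + 1}{1} = 1 \cdot 5 = 5$)
$K{\left(C \right)} = - \frac{35 \sqrt{2}}{4}$ ($K{\left(C \right)} = \frac{5 \left(- 7 \sqrt{2} \sqrt{1}\right)}{4} = \frac{5 \left(\left(-7\right) \sqrt{2} \cdot 1\right)}{4} = \frac{5 \left(- 7 \sqrt{2}\right)}{4} = \frac{\left(-35\right) \sqrt{2}}{4} = - \frac{35 \sqrt{2}}{4}$)
$A = -23963 - \frac{35 \sqrt{2}}{4} \approx -23975.0$
$A - 32676 = \left(-23963 - \frac{35 \sqrt{2}}{4}\right) - 32676 = -56639 - \frac{35 \sqrt{2}}{4}$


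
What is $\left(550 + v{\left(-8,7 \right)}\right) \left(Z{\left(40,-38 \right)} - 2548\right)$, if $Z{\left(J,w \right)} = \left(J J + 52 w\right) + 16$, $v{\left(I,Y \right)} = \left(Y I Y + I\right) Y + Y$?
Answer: $6522644$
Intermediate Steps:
$v{\left(I,Y \right)} = Y + Y \left(I + I Y^{2}\right)$ ($v{\left(I,Y \right)} = \left(I Y Y + I\right) Y + Y = \left(I Y^{2} + I\right) Y + Y = \left(I + I Y^{2}\right) Y + Y = Y \left(I + I Y^{2}\right) + Y = Y + Y \left(I + I Y^{2}\right)$)
$Z{\left(J,w \right)} = 16 + J^{2} + 52 w$ ($Z{\left(J,w \right)} = \left(J^{2} + 52 w\right) + 16 = 16 + J^{2} + 52 w$)
$\left(550 + v{\left(-8,7 \right)}\right) \left(Z{\left(40,-38 \right)} - 2548\right) = \left(550 + 7 \left(1 - 8 - 8 \cdot 7^{2}\right)\right) \left(\left(16 + 40^{2} + 52 \left(-38\right)\right) - 2548\right) = \left(550 + 7 \left(1 - 8 - 392\right)\right) \left(\left(16 + 1600 - 1976\right) - 2548\right) = \left(550 + 7 \left(1 - 8 - 392\right)\right) \left(-360 - 2548\right) = \left(550 + 7 \left(-399\right)\right) \left(-2908\right) = \left(550 - 2793\right) \left(-2908\right) = \left(-2243\right) \left(-2908\right) = 6522644$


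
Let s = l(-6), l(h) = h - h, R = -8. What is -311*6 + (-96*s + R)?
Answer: -1874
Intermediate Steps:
l(h) = 0
s = 0
-311*6 + (-96*s + R) = -311*6 + (-96*0 - 8) = -1866 + (0 - 8) = -1866 - 8 = -1874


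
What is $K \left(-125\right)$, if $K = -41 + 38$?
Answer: $375$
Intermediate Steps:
$K = -3$
$K \left(-125\right) = \left(-3\right) \left(-125\right) = 375$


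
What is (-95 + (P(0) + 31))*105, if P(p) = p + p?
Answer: -6720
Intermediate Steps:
P(p) = 2*p
(-95 + (P(0) + 31))*105 = (-95 + (2*0 + 31))*105 = (-95 + (0 + 31))*105 = (-95 + 31)*105 = -64*105 = -6720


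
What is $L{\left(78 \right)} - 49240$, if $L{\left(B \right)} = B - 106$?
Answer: $-49268$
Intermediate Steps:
$L{\left(B \right)} = -106 + B$
$L{\left(78 \right)} - 49240 = \left(-106 + 78\right) - 49240 = -28 - 49240 = -49268$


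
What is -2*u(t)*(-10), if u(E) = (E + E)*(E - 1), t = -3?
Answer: 480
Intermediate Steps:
u(E) = 2*E*(-1 + E) (u(E) = (2*E)*(-1 + E) = 2*E*(-1 + E))
-2*u(t)*(-10) = -4*(-3)*(-1 - 3)*(-10) = -4*(-3)*(-4)*(-10) = -2*24*(-10) = -48*(-10) = 480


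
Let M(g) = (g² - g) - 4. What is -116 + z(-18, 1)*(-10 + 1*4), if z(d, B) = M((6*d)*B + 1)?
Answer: -69428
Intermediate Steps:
M(g) = -4 + g² - g
z(d, B) = -5 + (1 + 6*B*d)² - 6*B*d (z(d, B) = -4 + ((6*d)*B + 1)² - ((6*d)*B + 1) = -4 + (6*B*d + 1)² - (6*B*d + 1) = -4 + (1 + 6*B*d)² - (1 + 6*B*d) = -4 + (1 + 6*B*d)² + (-1 - 6*B*d) = -5 + (1 + 6*B*d)² - 6*B*d)
-116 + z(-18, 1)*(-10 + 1*4) = -116 + (-5 + (1 + 6*1*(-18))² - 6*1*(-18))*(-10 + 1*4) = -116 + (-5 + (1 - 108)² + 108)*(-10 + 4) = -116 + (-5 + (-107)² + 108)*(-6) = -116 + (-5 + 11449 + 108)*(-6) = -116 + 11552*(-6) = -116 - 69312 = -69428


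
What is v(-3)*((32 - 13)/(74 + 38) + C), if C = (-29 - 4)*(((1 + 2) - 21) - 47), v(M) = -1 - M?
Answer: 240259/56 ≈ 4290.3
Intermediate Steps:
C = 2145 (C = -33*((3 - 21) - 47) = -33*(-18 - 47) = -33*(-65) = 2145)
v(-3)*((32 - 13)/(74 + 38) + C) = (-1 - 1*(-3))*((32 - 13)/(74 + 38) + 2145) = (-1 + 3)*(19/112 + 2145) = 2*(19*(1/112) + 2145) = 2*(19/112 + 2145) = 2*(240259/112) = 240259/56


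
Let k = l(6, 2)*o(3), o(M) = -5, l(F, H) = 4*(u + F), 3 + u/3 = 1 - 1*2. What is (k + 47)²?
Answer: 27889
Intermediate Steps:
u = -12 (u = -9 + 3*(1 - 1*2) = -9 + 3*(1 - 2) = -9 + 3*(-1) = -9 - 3 = -12)
l(F, H) = -48 + 4*F (l(F, H) = 4*(-12 + F) = -48 + 4*F)
k = 120 (k = (-48 + 4*6)*(-5) = (-48 + 24)*(-5) = -24*(-5) = 120)
(k + 47)² = (120 + 47)² = 167² = 27889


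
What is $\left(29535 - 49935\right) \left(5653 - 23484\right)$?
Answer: $363752400$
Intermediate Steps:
$\left(29535 - 49935\right) \left(5653 - 23484\right) = \left(-20400\right) \left(-17831\right) = 363752400$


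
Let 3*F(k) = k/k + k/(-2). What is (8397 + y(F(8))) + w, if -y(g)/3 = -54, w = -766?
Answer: 7793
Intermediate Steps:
F(k) = ⅓ - k/6 (F(k) = (k/k + k/(-2))/3 = (1 + k*(-½))/3 = (1 - k/2)/3 = ⅓ - k/6)
y(g) = 162 (y(g) = -3*(-54) = 162)
(8397 + y(F(8))) + w = (8397 + 162) - 766 = 8559 - 766 = 7793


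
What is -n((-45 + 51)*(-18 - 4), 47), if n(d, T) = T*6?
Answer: -282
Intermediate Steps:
n(d, T) = 6*T
-n((-45 + 51)*(-18 - 4), 47) = -6*47 = -1*282 = -282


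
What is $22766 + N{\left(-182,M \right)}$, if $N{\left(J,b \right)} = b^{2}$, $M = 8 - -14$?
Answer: $23250$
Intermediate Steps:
$M = 22$ ($M = 8 + 14 = 22$)
$22766 + N{\left(-182,M \right)} = 22766 + 22^{2} = 22766 + 484 = 23250$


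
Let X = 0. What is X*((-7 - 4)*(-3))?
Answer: 0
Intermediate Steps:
X*((-7 - 4)*(-3)) = 0*((-7 - 4)*(-3)) = 0*(-11*(-3)) = 0*33 = 0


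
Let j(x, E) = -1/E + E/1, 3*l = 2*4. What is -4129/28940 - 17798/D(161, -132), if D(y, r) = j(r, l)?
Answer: -44952749/5788 ≈ -7766.5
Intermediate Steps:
l = 8/3 (l = (2*4)/3 = (⅓)*8 = 8/3 ≈ 2.6667)
j(x, E) = E - 1/E (j(x, E) = -1/E + E*1 = -1/E + E = E - 1/E)
D(y, r) = 55/24 (D(y, r) = 8/3 - 1/8/3 = 8/3 - 1*3/8 = 8/3 - 3/8 = 55/24)
-4129/28940 - 17798/D(161, -132) = -4129/28940 - 17798/55/24 = -4129*1/28940 - 17798*24/55 = -4129/28940 - 38832/5 = -44952749/5788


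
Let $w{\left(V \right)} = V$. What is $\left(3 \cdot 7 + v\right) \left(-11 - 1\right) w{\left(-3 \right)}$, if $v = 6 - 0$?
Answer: $972$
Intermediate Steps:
$v = 6$ ($v = 6 + 0 = 6$)
$\left(3 \cdot 7 + v\right) \left(-11 - 1\right) w{\left(-3 \right)} = \left(3 \cdot 7 + 6\right) \left(-11 - 1\right) \left(-3\right) = \left(21 + 6\right) \left(\left(-12\right) \left(-3\right)\right) = 27 \cdot 36 = 972$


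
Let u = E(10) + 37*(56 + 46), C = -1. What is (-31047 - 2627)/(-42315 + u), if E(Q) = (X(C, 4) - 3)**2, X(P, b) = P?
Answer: 33674/38525 ≈ 0.87408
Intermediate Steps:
E(Q) = 16 (E(Q) = (-1 - 3)**2 = (-4)**2 = 16)
u = 3790 (u = 16 + 37*(56 + 46) = 16 + 37*102 = 16 + 3774 = 3790)
(-31047 - 2627)/(-42315 + u) = (-31047 - 2627)/(-42315 + 3790) = -33674/(-38525) = -33674*(-1/38525) = 33674/38525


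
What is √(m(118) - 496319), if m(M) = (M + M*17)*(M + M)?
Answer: √4945 ≈ 70.321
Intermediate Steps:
m(M) = 36*M² (m(M) = (M + 17*M)*(2*M) = (18*M)*(2*M) = 36*M²)
√(m(118) - 496319) = √(36*118² - 496319) = √(36*13924 - 496319) = √(501264 - 496319) = √4945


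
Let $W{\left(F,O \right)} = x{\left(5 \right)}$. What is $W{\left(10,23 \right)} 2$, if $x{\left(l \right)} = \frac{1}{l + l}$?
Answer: $\frac{1}{5} \approx 0.2$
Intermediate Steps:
$x{\left(l \right)} = \frac{1}{2 l}$
$W{\left(F,O \right)} = \frac{1}{10}$ ($W{\left(F,O \right)} = \frac{1}{2 \cdot 5} = \frac{1}{2} \cdot \frac{1}{5} = \frac{1}{10}$)
$W{\left(10,23 \right)} 2 = \frac{1}{10} \cdot 2 = \frac{1}{5}$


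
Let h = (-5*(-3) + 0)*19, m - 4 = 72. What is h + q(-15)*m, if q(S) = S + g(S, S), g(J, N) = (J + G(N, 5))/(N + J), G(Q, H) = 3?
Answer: -4123/5 ≈ -824.60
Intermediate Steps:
m = 76 (m = 4 + 72 = 76)
g(J, N) = (3 + J)/(J + N) (g(J, N) = (J + 3)/(N + J) = (3 + J)/(J + N))
q(S) = S + (3 + S)/(2*S) (q(S) = S + (3 + S)/(S + S) = S + (3 + S)/((2*S)) = S + (1/(2*S))*(3 + S) = S + (3 + S)/(2*S))
h = 285 (h = (15 + 0)*19 = 15*19 = 285)
h + q(-15)*m = 285 + (½ - 15 + (3/2)/(-15))*76 = 285 + (½ - 15 + (3/2)*(-1/15))*76 = 285 + (½ - 15 - ⅒)*76 = 285 - 73/5*76 = 285 - 5548/5 = -4123/5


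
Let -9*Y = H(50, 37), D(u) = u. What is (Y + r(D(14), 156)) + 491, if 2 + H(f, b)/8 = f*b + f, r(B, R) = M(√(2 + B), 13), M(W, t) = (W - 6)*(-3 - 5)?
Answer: -10621/9 ≈ -1180.1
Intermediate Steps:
M(W, t) = 48 - 8*W (M(W, t) = (-6 + W)*(-8) = 48 - 8*W)
r(B, R) = 48 - 8*√(2 + B)
H(f, b) = -16 + 8*f + 8*b*f (H(f, b) = -16 + 8*(f*b + f) = -16 + 8*(b*f + f) = -16 + 8*(f + b*f) = -16 + (8*f + 8*b*f) = -16 + 8*f + 8*b*f)
Y = -15184/9 (Y = -(-16 + 8*50 + 8*37*50)/9 = -(-16 + 400 + 14800)/9 = -⅑*15184 = -15184/9 ≈ -1687.1)
(Y + r(D(14), 156)) + 491 = (-15184/9 + (48 - 8*√(2 + 14))) + 491 = (-15184/9 + (48 - 8*√16)) + 491 = (-15184/9 + (48 - 8*4)) + 491 = (-15184/9 + (48 - 32)) + 491 = (-15184/9 + 16) + 491 = -15040/9 + 491 = -10621/9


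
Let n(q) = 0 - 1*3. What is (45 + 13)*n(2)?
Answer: -174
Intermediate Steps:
n(q) = -3 (n(q) = 0 - 3 = -3)
(45 + 13)*n(2) = (45 + 13)*(-3) = 58*(-3) = -174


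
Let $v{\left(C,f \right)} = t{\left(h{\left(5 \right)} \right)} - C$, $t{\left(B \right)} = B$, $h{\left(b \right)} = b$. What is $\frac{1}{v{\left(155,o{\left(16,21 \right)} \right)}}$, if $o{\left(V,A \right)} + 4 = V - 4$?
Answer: $- \frac{1}{150} \approx -0.0066667$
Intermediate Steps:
$o{\left(V,A \right)} = -8 + V$ ($o{\left(V,A \right)} = -4 + \left(V - 4\right) = -4 + \left(-4 + V\right) = -8 + V$)
$v{\left(C,f \right)} = 5 - C$
$\frac{1}{v{\left(155,o{\left(16,21 \right)} \right)}} = \frac{1}{5 - 155} = \frac{1}{-150} = - \frac{1}{150}$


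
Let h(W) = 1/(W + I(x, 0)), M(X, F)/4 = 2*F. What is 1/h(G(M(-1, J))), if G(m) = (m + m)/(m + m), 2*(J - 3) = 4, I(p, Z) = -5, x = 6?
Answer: -4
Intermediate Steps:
J = 5 (J = 3 + (½)*4 = 3 + 2 = 5)
M(X, F) = 8*F (M(X, F) = 4*(2*F) = 8*F)
G(m) = 1 (G(m) = (2*m)/((2*m)) = (2*m)*(1/(2*m)) = 1)
h(W) = 1/(-5 + W) (h(W) = 1/(W - 5) = 1/(-5 + W))
1/h(G(M(-1, J))) = 1/(1/(-5 + 1)) = 1/(1/(-4)) = 1/(-¼) = -4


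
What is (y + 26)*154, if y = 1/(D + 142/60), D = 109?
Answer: 13381984/3341 ≈ 4005.4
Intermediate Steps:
y = 30/3341 (y = 1/(109 + 142/60) = 1/(109 + 142*(1/60)) = 1/(109 + 71/30) = 1/(3341/30) = 30/3341 ≈ 0.0089794)
(y + 26)*154 = (30/3341 + 26)*154 = (86896/3341)*154 = 13381984/3341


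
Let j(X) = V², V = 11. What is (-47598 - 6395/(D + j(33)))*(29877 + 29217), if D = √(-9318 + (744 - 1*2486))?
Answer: 59094*(-95196*√2765 + 5765753*I)/(-121*I + 2*√2765) ≈ -2.8145e+9 + 1.5464e+6*I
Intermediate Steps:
j(X) = 121 (j(X) = 11² = 121)
D = 2*I*√2765 (D = √(-9318 + (744 - 2486)) = √(-9318 - 1742) = √(-11060) = 2*I*√2765 ≈ 105.17*I)
(-47598 - 6395/(D + j(33)))*(29877 + 29217) = (-47598 - 6395/(2*I*√2765 + 121))*(29877 + 29217) = (-47598 - 6395/(121 + 2*I*√2765))*59094 = -2812756212 - 377906130/(121 + 2*I*√2765)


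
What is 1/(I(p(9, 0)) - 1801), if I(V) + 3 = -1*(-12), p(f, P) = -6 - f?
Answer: -1/1792 ≈ -0.00055804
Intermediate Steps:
I(V) = 9 (I(V) = -3 - 1*(-12) = -3 + 12 = 9)
1/(I(p(9, 0)) - 1801) = 1/(9 - 1801) = 1/(-1792) = -1/1792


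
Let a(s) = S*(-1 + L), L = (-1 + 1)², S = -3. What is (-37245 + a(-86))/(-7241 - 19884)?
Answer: 37242/27125 ≈ 1.3730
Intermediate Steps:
L = 0 (L = 0² = 0)
a(s) = 3 (a(s) = -3*(-1 + 0) = -3*(-1) = 3)
(-37245 + a(-86))/(-7241 - 19884) = (-37245 + 3)/(-7241 - 19884) = -37242/(-27125) = -37242*(-1/27125) = 37242/27125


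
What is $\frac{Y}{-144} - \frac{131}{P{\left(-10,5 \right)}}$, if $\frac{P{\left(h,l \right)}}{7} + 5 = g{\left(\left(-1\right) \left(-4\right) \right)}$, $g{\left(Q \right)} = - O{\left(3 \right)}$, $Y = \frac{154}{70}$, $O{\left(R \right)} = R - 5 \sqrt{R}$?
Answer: $- \frac{755407}{55440} - \frac{655 \sqrt{3}}{77} \approx -28.359$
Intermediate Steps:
$Y = \frac{11}{5}$ ($Y = 154 \cdot \frac{1}{70} = \frac{11}{5} \approx 2.2$)
$g{\left(Q \right)} = -3 + 5 \sqrt{3}$ ($g{\left(Q \right)} = - (3 - 5 \sqrt{3}) = -3 + 5 \sqrt{3}$)
$P{\left(h,l \right)} = -56 + 35 \sqrt{3}$ ($P{\left(h,l \right)} = -35 + 7 \left(-3 + 5 \sqrt{3}\right) = -35 - \left(21 - 35 \sqrt{3}\right) = -56 + 35 \sqrt{3}$)
$\frac{Y}{-144} - \frac{131}{P{\left(-10,5 \right)}} = \frac{11}{5 \left(-144\right)} - \frac{131}{-56 + 35 \sqrt{3}} = \frac{11}{5} \left(- \frac{1}{144}\right) - \frac{131}{-56 + 35 \sqrt{3}} = - \frac{11}{720} - \frac{131}{-56 + 35 \sqrt{3}}$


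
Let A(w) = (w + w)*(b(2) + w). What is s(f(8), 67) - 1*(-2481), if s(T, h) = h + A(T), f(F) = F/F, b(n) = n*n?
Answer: 2558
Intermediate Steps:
b(n) = n²
f(F) = 1
A(w) = 2*w*(4 + w) (A(w) = (w + w)*(2² + w) = (2*w)*(4 + w) = 2*w*(4 + w))
s(T, h) = h + 2*T*(4 + T)
s(f(8), 67) - 1*(-2481) = (67 + 2*1*(4 + 1)) - 1*(-2481) = (67 + 2*1*5) + 2481 = (67 + 10) + 2481 = 77 + 2481 = 2558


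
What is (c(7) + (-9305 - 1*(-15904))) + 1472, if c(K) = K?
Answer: 8078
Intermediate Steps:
(c(7) + (-9305 - 1*(-15904))) + 1472 = (7 + (-9305 - 1*(-15904))) + 1472 = (7 + (-9305 + 15904)) + 1472 = (7 + 6599) + 1472 = 6606 + 1472 = 8078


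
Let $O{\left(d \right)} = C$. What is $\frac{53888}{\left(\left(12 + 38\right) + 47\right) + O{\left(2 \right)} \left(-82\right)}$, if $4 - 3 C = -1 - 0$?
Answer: $- \frac{161664}{119} \approx -1358.5$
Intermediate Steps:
$C = \frac{5}{3}$ ($C = \frac{4}{3} - \frac{-1 - 0}{3} = \frac{4}{3} - \frac{-1 + 0}{3} = \frac{4}{3} - - \frac{1}{3} = \frac{4}{3} + \frac{1}{3} = \frac{5}{3} \approx 1.6667$)
$O{\left(d \right)} = \frac{5}{3}$
$\frac{53888}{\left(\left(12 + 38\right) + 47\right) + O{\left(2 \right)} \left(-82\right)} = \frac{53888}{\left(\left(12 + 38\right) + 47\right) + \frac{5}{3} \left(-82\right)} = \frac{53888}{\left(50 + 47\right) - \frac{410}{3}} = \frac{53888}{97 - \frac{410}{3}} = \frac{53888}{- \frac{119}{3}} = 53888 \left(- \frac{3}{119}\right) = - \frac{161664}{119}$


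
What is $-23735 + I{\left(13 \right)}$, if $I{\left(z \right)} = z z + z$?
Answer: $-23553$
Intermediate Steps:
$I{\left(z \right)} = z + z^{2}$ ($I{\left(z \right)} = z^{2} + z = z + z^{2}$)
$-23735 + I{\left(13 \right)} = -23735 + 13 \left(1 + 13\right) = -23735 + 13 \cdot 14 = -23735 + 182 = -23553$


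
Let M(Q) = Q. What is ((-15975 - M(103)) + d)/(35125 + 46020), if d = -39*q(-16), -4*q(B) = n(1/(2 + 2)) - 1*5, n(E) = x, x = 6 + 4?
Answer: -64117/324580 ≈ -0.19754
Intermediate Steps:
x = 10
n(E) = 10
q(B) = -5/4 (q(B) = -(10 - 1*5)/4 = -(10 - 5)/4 = -¼*5 = -5/4)
d = 195/4 (d = -39*(-5/4) = 195/4 ≈ 48.750)
((-15975 - M(103)) + d)/(35125 + 46020) = ((-15975 - 1*103) + 195/4)/(35125 + 46020) = ((-15975 - 103) + 195/4)/81145 = (-16078 + 195/4)*(1/81145) = -64117/4*1/81145 = -64117/324580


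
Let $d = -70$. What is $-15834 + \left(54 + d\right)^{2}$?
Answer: $-15578$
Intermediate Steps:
$-15834 + \left(54 + d\right)^{2} = -15834 + \left(54 - 70\right)^{2} = -15834 + \left(-16\right)^{2} = -15834 + 256 = -15578$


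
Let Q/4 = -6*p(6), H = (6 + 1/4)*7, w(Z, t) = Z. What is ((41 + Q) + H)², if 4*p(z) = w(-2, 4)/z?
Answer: 120409/16 ≈ 7525.6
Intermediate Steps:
H = 175/4 (H = (6 + ¼)*7 = (25/4)*7 = 175/4 ≈ 43.750)
p(z) = -1/(2*z) (p(z) = (-2/z)/4 = -1/(2*z))
Q = 2 (Q = 4*(-(-3)/6) = 4*(-6*(-1/12)) = 4*(½) = 2)
((41 + Q) + H)² = ((41 + 2) + 175/4)² = (43 + 175/4)² = (347/4)² = 120409/16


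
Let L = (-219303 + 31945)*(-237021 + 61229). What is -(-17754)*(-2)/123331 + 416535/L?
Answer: -1169441449150203/4062034445352416 ≈ -0.28790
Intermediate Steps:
L = 32936037536 (L = -187358*(-175792) = 32936037536)
-(-17754)*(-2)/123331 + 416535/L = -(-17754)*(-2)/123331 + 416535/32936037536 = -2959*12*(1/123331) + 416535*(1/32936037536) = -35508*1/123331 + 416535/32936037536 = -35508/123331 + 416535/32936037536 = -1169441449150203/4062034445352416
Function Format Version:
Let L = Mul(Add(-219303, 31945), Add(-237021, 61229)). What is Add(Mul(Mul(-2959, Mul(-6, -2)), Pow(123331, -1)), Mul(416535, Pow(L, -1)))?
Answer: Rational(-1169441449150203, 4062034445352416) ≈ -0.28790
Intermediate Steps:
L = 32936037536 (L = Mul(-187358, -175792) = 32936037536)
Add(Mul(Mul(-2959, Mul(-6, -2)), Pow(123331, -1)), Mul(416535, Pow(L, -1))) = Add(Mul(Mul(-2959, Mul(-6, -2)), Pow(123331, -1)), Mul(416535, Pow(32936037536, -1))) = Add(Mul(Mul(-2959, 12), Rational(1, 123331)), Mul(416535, Rational(1, 32936037536))) = Add(Mul(-35508, Rational(1, 123331)), Rational(416535, 32936037536)) = Add(Rational(-35508, 123331), Rational(416535, 32936037536)) = Rational(-1169441449150203, 4062034445352416)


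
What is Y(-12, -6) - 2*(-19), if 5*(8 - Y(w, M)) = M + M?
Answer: 242/5 ≈ 48.400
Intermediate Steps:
Y(w, M) = 8 - 2*M/5 (Y(w, M) = 8 - (M + M)/5 = 8 - 2*M/5)
Y(-12, -6) - 2*(-19) = (8 - ⅖*(-6)) - 2*(-19) = (8 + 12/5) + 38 = 52/5 + 38 = 242/5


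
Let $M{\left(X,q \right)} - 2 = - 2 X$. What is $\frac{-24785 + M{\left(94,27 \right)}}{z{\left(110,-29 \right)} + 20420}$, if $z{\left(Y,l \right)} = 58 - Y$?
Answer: $- \frac{24971}{20368} \approx -1.226$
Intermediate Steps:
$M{\left(X,q \right)} = 2 - 2 X$
$\frac{-24785 + M{\left(94,27 \right)}}{z{\left(110,-29 \right)} + 20420} = \frac{-24785 + \left(2 - 188\right)}{\left(58 - 110\right) + 20420} = \frac{-24785 - 186}{-52 + 20420} = - \frac{24971}{20368}$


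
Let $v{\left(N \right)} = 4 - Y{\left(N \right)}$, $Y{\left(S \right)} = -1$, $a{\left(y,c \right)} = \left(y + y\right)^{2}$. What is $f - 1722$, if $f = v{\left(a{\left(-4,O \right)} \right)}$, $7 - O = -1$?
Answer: $-1717$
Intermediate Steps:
$O = 8$ ($O = 7 - -1 = 7 + 1 = 8$)
$a{\left(y,c \right)} = 4 y^{2}$ ($a{\left(y,c \right)} = \left(2 y\right)^{2} = 4 y^{2}$)
$v{\left(N \right)} = 5$ ($v{\left(N \right)} = 4 - -1 = 4 + 1 = 5$)
$f = 5$
$f - 1722 = 5 - 1722 = -1717$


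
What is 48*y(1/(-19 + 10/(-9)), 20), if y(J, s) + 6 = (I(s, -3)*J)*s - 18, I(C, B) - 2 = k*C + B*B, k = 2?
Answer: -649152/181 ≈ -3586.5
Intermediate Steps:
I(C, B) = 2 + B**2 + 2*C (I(C, B) = 2 + (2*C + B*B) = 2 + (2*C + B**2) = 2 + (B**2 + 2*C) = 2 + B**2 + 2*C)
y(J, s) = -24 + J*s*(11 + 2*s) (y(J, s) = -6 + (((2 + (-3)**2 + 2*s)*J)*s - 18) = -6 + (((2 + 9 + 2*s)*J)*s - 18) = -6 + (((11 + 2*s)*J)*s - 18) = -6 + ((J*(11 + 2*s))*s - 18) = -6 + (J*s*(11 + 2*s) - 18) = -6 + (-18 + J*s*(11 + 2*s)) = -24 + J*s*(11 + 2*s))
48*y(1/(-19 + 10/(-9)), 20) = 48*(-24 + 20*(11 + 2*20)/(-19 + 10/(-9))) = 48*(-24 + 20*(11 + 40)/(-19 + 10*(-1/9))) = 48*(-24 + 20*51/(-19 - 10/9)) = 48*(-24 + 20*51/(-181/9)) = 48*(-24 - 9/181*20*51) = 48*(-24 - 9180/181) = 48*(-13524/181) = -649152/181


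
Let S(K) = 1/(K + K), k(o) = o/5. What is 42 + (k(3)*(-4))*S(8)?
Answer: 837/20 ≈ 41.850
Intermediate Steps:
k(o) = o/5 (k(o) = o*(1/5) = o/5)
S(K) = 1/(2*K)
42 + (k(3)*(-4))*S(8) = 42 + (((1/5)*3)*(-4))*((1/2)/8) = 42 + ((3/5)*(-4))*((1/2)*(1/8)) = 42 - 12/5*1/16 = 42 - 3/20 = 837/20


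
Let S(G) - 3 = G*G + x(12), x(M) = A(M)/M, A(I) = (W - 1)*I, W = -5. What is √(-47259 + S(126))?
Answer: I*√31386 ≈ 177.16*I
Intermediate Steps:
A(I) = -6*I (A(I) = (-5 - 1)*I = -6*I)
x(M) = -6 (x(M) = (-6*M)/M = -6)
S(G) = -3 + G² (S(G) = 3 + (G*G - 6) = 3 + (G² - 6) = 3 + (-6 + G²) = -3 + G²)
√(-47259 + S(126)) = √(-47259 + (-3 + 126²)) = √(-47259 + (-3 + 15876)) = √(-47259 + 15873) = √(-31386) = I*√31386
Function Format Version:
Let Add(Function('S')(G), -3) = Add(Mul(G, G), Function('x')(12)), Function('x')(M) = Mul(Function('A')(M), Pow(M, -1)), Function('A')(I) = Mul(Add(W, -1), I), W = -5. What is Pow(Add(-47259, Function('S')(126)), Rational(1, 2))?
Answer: Mul(I, Pow(31386, Rational(1, 2))) ≈ Mul(177.16, I)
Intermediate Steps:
Function('A')(I) = Mul(-6, I) (Function('A')(I) = Mul(Add(-5, -1), I) = Mul(-6, I))
Function('x')(M) = -6 (Function('x')(M) = Mul(Mul(-6, M), Pow(M, -1)) = -6)
Function('S')(G) = Add(-3, Pow(G, 2)) (Function('S')(G) = Add(3, Add(Mul(G, G), -6)) = Add(3, Add(Pow(G, 2), -6)) = Add(3, Add(-6, Pow(G, 2))) = Add(-3, Pow(G, 2)))
Pow(Add(-47259, Function('S')(126)), Rational(1, 2)) = Pow(Add(-47259, Add(-3, Pow(126, 2))), Rational(1, 2)) = Pow(Add(-47259, Add(-3, 15876)), Rational(1, 2)) = Pow(Add(-47259, 15873), Rational(1, 2)) = Pow(-31386, Rational(1, 2)) = Mul(I, Pow(31386, Rational(1, 2)))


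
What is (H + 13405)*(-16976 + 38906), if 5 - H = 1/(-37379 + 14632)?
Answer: 155569008210/529 ≈ 2.9408e+8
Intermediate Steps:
H = 113736/22747 (H = 5 - 1/(-37379 + 14632) = 5 - 1/(-22747) = 5 - 1*(-1/22747) = 5 + 1/22747 = 113736/22747 ≈ 5.0000)
(H + 13405)*(-16976 + 38906) = (113736/22747 + 13405)*(-16976 + 38906) = (305037271/22747)*21930 = 155569008210/529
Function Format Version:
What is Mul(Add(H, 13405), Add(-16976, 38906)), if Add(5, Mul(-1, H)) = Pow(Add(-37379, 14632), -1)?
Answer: Rational(155569008210, 529) ≈ 2.9408e+8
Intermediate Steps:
H = Rational(113736, 22747) (H = Add(5, Mul(-1, Pow(Add(-37379, 14632), -1))) = Add(5, Mul(-1, Pow(-22747, -1))) = Add(5, Mul(-1, Rational(-1, 22747))) = Add(5, Rational(1, 22747)) = Rational(113736, 22747) ≈ 5.0000)
Mul(Add(H, 13405), Add(-16976, 38906)) = Mul(Add(Rational(113736, 22747), 13405), Add(-16976, 38906)) = Mul(Rational(305037271, 22747), 21930) = Rational(155569008210, 529)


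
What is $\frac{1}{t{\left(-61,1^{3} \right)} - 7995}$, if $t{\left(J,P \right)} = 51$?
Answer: $- \frac{1}{7944} \approx -0.00012588$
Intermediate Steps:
$\frac{1}{t{\left(-61,1^{3} \right)} - 7995} = \frac{1}{51 - 7995} = \frac{1}{-7944} = - \frac{1}{7944}$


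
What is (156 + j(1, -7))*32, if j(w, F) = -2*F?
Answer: 5440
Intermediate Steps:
(156 + j(1, -7))*32 = (156 - 2*(-7))*32 = (156 + 14)*32 = 170*32 = 5440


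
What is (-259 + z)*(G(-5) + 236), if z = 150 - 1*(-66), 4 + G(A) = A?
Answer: -9761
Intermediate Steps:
G(A) = -4 + A
z = 216 (z = 150 + 66 = 216)
(-259 + z)*(G(-5) + 236) = (-259 + 216)*((-4 - 5) + 236) = -43*(-9 + 236) = -43*227 = -9761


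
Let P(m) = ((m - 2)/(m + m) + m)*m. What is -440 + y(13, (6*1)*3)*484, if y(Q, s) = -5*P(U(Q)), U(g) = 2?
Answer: -10120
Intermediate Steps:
P(m) = m*(m + (-2 + m)/(2*m)) (P(m) = ((-2 + m)/((2*m)) + m)*m = ((-2 + m)*(1/(2*m)) + m)*m = ((-2 + m)/(2*m) + m)*m = (m + (-2 + m)/(2*m))*m = m*(m + (-2 + m)/(2*m)))
y(Q, s) = -20 (y(Q, s) = -5*(-1 + 2**2 + (1/2)*2) = -5*(-1 + 4 + 1) = -5*4 = -20)
-440 + y(13, (6*1)*3)*484 = -440 - 20*484 = -440 - 9680 = -10120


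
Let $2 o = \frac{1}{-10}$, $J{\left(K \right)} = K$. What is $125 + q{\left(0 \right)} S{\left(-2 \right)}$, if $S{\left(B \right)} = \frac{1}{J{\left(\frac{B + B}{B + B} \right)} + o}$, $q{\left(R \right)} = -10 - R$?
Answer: $\frac{2175}{19} \approx 114.47$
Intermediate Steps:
$o = - \frac{1}{20}$ ($o = \frac{1}{2 \left(-10\right)} = \frac{1}{2} \left(- \frac{1}{10}\right) = - \frac{1}{20} \approx -0.05$)
$S{\left(B \right)} = \frac{20}{19}$ ($S{\left(B \right)} = \frac{1}{\frac{B + B}{B + B} - \frac{1}{20}} = \frac{1}{\frac{2 B}{2 B} - \frac{1}{20}} = \frac{1}{2 B \frac{1}{2 B} - \frac{1}{20}} = \frac{1}{1 - \frac{1}{20}} = \frac{1}{\frac{19}{20}} = \frac{20}{19}$)
$125 + q{\left(0 \right)} S{\left(-2 \right)} = 125 + \left(-10 - 0\right) \frac{20}{19} = 125 + \left(-10 + 0\right) \frac{20}{19} = 125 - \frac{200}{19} = \frac{2175}{19}$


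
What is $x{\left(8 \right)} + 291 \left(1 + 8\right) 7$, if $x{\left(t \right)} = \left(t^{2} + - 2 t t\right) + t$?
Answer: $18277$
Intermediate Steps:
$x{\left(t \right)} = t - t^{2}$ ($x{\left(t \right)} = \left(t^{2} - 2 t^{2}\right) + t = - t^{2} + t = t - t^{2}$)
$x{\left(8 \right)} + 291 \left(1 + 8\right) 7 = 8 \left(1 - 8\right) + 291 \left(1 + 8\right) 7 = 8 \left(1 - 8\right) + 291 \cdot 9 \cdot 7 = 8 \left(-7\right) + 291 \cdot 63 = -56 + 18333 = 18277$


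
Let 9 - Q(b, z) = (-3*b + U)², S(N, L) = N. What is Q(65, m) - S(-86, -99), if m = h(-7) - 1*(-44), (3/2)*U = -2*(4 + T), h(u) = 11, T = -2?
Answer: -350794/9 ≈ -38977.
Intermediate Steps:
U = -8/3 (U = 2*(-2*(4 - 2))/3 = 2*(-2*2)/3 = (⅔)*(-4) = -8/3 ≈ -2.6667)
m = 55 (m = 11 - 1*(-44) = 11 + 44 = 55)
Q(b, z) = 9 - (-8/3 - 3*b)² (Q(b, z) = 9 - (-3*b - 8/3)² = 9 - (-8/3 - 3*b)²)
Q(65, m) - S(-86, -99) = (9 - (8 + 9*65)²/9) - 1*(-86) = (9 - (8 + 585)²/9) + 86 = (9 - ⅑*593²) + 86 = (9 - ⅑*351649) + 86 = (9 - 351649/9) + 86 = -351568/9 + 86 = -350794/9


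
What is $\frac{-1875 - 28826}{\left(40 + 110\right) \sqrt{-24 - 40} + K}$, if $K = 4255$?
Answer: $- \frac{26126551}{3909005} + \frac{1473648 i}{781801} \approx -6.6837 + 1.8849 i$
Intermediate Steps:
$\frac{-1875 - 28826}{\left(40 + 110\right) \sqrt{-24 - 40} + K} = \frac{-1875 - 28826}{\left(40 + 110\right) \sqrt{-24 - 40} + 4255} = - \frac{30701}{150 \sqrt{-64} + 4255} = - \frac{30701}{150 \cdot 8 i + 4255} = - \frac{30701}{1200 i + 4255} = - \frac{30701}{4255 + 1200 i} = - 30701 \frac{4255 - 1200 i}{19545025} = - \frac{30701 \left(4255 - 1200 i\right)}{19545025}$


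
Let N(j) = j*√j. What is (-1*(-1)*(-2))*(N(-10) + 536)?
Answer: -1072 + 20*I*√10 ≈ -1072.0 + 63.246*I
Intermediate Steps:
N(j) = j^(3/2)
(-1*(-1)*(-2))*(N(-10) + 536) = (-1*(-1)*(-2))*((-10)^(3/2) + 536) = (1*(-2))*(-10*I*√10 + 536) = -2*(536 - 10*I*√10) = -1072 + 20*I*√10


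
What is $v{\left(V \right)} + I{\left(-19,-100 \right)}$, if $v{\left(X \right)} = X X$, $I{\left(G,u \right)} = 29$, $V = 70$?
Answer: $4929$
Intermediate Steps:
$v{\left(X \right)} = X^{2}$
$v{\left(V \right)} + I{\left(-19,-100 \right)} = 70^{2} + 29 = 4900 + 29 = 4929$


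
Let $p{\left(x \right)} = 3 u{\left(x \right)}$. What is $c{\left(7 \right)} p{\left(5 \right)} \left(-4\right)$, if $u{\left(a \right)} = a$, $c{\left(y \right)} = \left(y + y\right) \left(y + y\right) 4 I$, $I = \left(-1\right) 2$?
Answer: $94080$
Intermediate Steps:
$I = -2$
$c{\left(y \right)} = - 32 y^{2}$ ($c{\left(y \right)} = \left(y + y\right) \left(y + y\right) 4 \left(-2\right) = 2 y 2 y 4 \left(-2\right) = 4 y^{2} \cdot 4 \left(-2\right) = 16 y^{2} \left(-2\right) = - 32 y^{2}$)
$p{\left(x \right)} = 3 x$
$c{\left(7 \right)} p{\left(5 \right)} \left(-4\right) = - 32 \cdot 7^{2} \cdot 3 \cdot 5 \left(-4\right) = \left(-32\right) 49 \cdot 15 \left(-4\right) = \left(-1568\right) 15 \left(-4\right) = \left(-23520\right) \left(-4\right) = 94080$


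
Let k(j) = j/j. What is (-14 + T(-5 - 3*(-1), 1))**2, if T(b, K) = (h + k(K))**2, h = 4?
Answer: 121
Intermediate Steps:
k(j) = 1
T(b, K) = 25 (T(b, K) = (4 + 1)**2 = 5**2 = 25)
(-14 + T(-5 - 3*(-1), 1))**2 = (-14 + 25)**2 = 11**2 = 121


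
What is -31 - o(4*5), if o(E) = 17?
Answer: -48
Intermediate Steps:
-31 - o(4*5) = -31 - 1*17 = -31 - 17 = -48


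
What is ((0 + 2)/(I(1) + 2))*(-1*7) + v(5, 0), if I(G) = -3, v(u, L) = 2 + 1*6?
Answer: 22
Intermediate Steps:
v(u, L) = 8 (v(u, L) = 2 + 6 = 8)
((0 + 2)/(I(1) + 2))*(-1*7) + v(5, 0) = ((0 + 2)/(-3 + 2))*(-1*7) + 8 = (2/(-1))*(-7) + 8 = (2*(-1))*(-7) + 8 = -2*(-7) + 8 = 14 + 8 = 22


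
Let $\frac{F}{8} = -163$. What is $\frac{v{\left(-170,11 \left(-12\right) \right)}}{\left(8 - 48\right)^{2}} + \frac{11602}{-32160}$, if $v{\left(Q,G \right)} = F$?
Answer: $- \frac{94531}{80400} \approx -1.1758$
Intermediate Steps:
$F = -1304$ ($F = 8 \left(-163\right) = -1304$)
$v{\left(Q,G \right)} = -1304$
$\frac{v{\left(-170,11 \left(-12\right) \right)}}{\left(8 - 48\right)^{2}} + \frac{11602}{-32160} = - \frac{1304}{\left(8 - 48\right)^{2}} + \frac{11602}{-32160} = - \frac{1304}{\left(-40\right)^{2}} + 11602 \left(- \frac{1}{32160}\right) = - \frac{1304}{1600} - \frac{5801}{16080} = \left(-1304\right) \frac{1}{1600} - \frac{5801}{16080} = - \frac{163}{200} - \frac{5801}{16080} = - \frac{94531}{80400}$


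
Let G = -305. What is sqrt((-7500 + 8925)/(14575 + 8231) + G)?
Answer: I*sqrt(17622462270)/7602 ≈ 17.462*I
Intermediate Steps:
sqrt((-7500 + 8925)/(14575 + 8231) + G) = sqrt((-7500 + 8925)/(14575 + 8231) - 305) = sqrt(1425/22806 - 305) = sqrt(1425*(1/22806) - 305) = sqrt(475/7602 - 305) = sqrt(-2318135/7602) = I*sqrt(17622462270)/7602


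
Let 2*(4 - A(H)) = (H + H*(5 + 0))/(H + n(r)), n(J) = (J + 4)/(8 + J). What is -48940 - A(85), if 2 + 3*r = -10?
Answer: -48941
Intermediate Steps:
r = -4 (r = -2/3 + (1/3)*(-10) = -2/3 - 10/3 = -4)
n(J) = (4 + J)/(8 + J)
A(H) = 1 (A(H) = 4 - (H + H*(5 + 0))/(2*(H + (4 - 4)/(8 - 4))) = 4 - (H + H*5)/(2*(H + 0/4)) = 4 - (H + 5*H)/(2*(H + (1/4)*0)) = 4 - 6*H/(2*(H + 0)) = 4 - 6*H/(2*H) = 4 - 1/2*6 = 4 - 3 = 1)
-48940 - A(85) = -48940 - 1*1 = -48940 - 1 = -48941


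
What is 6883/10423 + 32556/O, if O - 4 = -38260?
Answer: -6334595/33228524 ≈ -0.19064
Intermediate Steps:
O = -38256 (O = 4 - 38260 = -38256)
6883/10423 + 32556/O = 6883/10423 + 32556/(-38256) = 6883*(1/10423) + 32556*(-1/38256) = 6883/10423 - 2713/3188 = -6334595/33228524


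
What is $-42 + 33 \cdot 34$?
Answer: $1080$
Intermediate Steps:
$-42 + 33 \cdot 34 = -42 + 1122 = 1080$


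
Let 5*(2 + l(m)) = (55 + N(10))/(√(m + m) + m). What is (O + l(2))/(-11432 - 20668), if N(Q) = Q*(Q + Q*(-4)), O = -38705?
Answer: 154877/128400 ≈ 1.2062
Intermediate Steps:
N(Q) = -3*Q² (N(Q) = Q*(Q - 4*Q) = Q*(-3*Q) = -3*Q²)
l(m) = -2 - 49/(m + √2*√m) (l(m) = -2 + ((55 - 3*10²)/(√(m + m) + m))/5 = -2 + ((55 - 3*100)/(√(2*m) + m))/5 = -2 + ((55 - 300)/(√2*√m + m))/5 = -2 + (-245/(m + √2*√m))/5 = -2 - 49/(m + √2*√m))
(O + l(2))/(-11432 - 20668) = (-38705 + (-49 - 2*2 - 2*√2*√2)/(2 + √2*√2))/(-11432 - 20668) = (-38705 + (-49 - 4 - 4)/(2 + 2))/(-32100) = (-38705 - 57/4)*(-1/32100) = -154877/4*(-1/32100) = 154877/128400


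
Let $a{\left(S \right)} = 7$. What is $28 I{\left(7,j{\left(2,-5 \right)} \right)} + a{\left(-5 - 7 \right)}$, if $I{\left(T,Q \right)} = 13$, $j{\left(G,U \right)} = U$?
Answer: $371$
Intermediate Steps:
$28 I{\left(7,j{\left(2,-5 \right)} \right)} + a{\left(-5 - 7 \right)} = 28 \cdot 13 + 7 = 364 + 7 = 371$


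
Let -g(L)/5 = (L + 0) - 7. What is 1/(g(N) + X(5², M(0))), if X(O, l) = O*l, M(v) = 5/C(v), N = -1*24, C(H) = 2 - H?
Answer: 2/435 ≈ 0.0045977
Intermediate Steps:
N = -24
g(L) = 35 - 5*L (g(L) = -5*((L + 0) - 7) = -5*(L - 7) = -5*(-7 + L) = 35 - 5*L)
M(v) = 5/(2 - v)
1/(g(N) + X(5², M(0))) = 1/((35 - 5*(-24)) + 5²*(-5/(-2 + 0))) = 1/((35 + 120) + 25*(-5/(-2))) = 1/(155 + 25*(-5*(-½))) = 1/(155 + 25*(5/2)) = 1/(155 + 125/2) = 1/(435/2) = 2/435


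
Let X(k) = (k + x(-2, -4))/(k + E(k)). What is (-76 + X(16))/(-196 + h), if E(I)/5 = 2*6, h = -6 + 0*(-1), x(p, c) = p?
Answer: 2881/7676 ≈ 0.37533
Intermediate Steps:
h = -6 (h = -6 + 0 = -6)
E(I) = 60 (E(I) = 5*(2*6) = 5*12 = 60)
X(k) = (-2 + k)/(60 + k) (X(k) = (k - 2)/(k + 60) = (-2 + k)/(60 + k))
(-76 + X(16))/(-196 + h) = (-76 + (-2 + 16)/(60 + 16))/(-196 - 6) = (-76 + 14/76)/(-202) = (-76 + (1/76)*14)*(-1/202) = (-76 + 7/38)*(-1/202) = -2881/38*(-1/202) = 2881/7676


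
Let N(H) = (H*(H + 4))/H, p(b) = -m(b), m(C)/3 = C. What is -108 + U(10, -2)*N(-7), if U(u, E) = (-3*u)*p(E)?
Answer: 432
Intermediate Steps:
m(C) = 3*C
p(b) = -3*b
N(H) = 4 + H (N(H) = (H*(4 + H))/H = 4 + H)
U(u, E) = 9*E*u (U(u, E) = (-3*u)*(-3*E) = 9*E*u)
-108 + U(10, -2)*N(-7) = -108 + (9*(-2)*10)*(4 - 7) = -108 - 180*(-3) = -108 + 540 = 432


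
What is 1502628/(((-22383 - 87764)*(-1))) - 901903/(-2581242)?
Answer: 3977988413717/284316062574 ≈ 13.991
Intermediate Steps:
1502628/(((-22383 - 87764)*(-1))) - 901903/(-2581242) = 1502628/((-110147*(-1))) - 901903*(-1/2581242) = 1502628/110147 + 901903/2581242 = 3977988413717/284316062574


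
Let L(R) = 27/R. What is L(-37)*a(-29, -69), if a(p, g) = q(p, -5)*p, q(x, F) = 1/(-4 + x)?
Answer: -261/407 ≈ -0.64128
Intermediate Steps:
a(p, g) = p/(-4 + p)
L(-37)*a(-29, -69) = (27/(-37))*(-29/(-4 - 29)) = (27*(-1/37))*(-29/(-33)) = -(-783)*(-1)/(37*33) = -27/37*29/33 = -261/407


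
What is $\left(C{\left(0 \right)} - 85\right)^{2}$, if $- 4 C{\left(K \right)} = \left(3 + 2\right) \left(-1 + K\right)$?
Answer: $\frac{112225}{16} \approx 7014.1$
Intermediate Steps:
$C{\left(K \right)} = \frac{5}{4} - \frac{5 K}{4}$ ($C{\left(K \right)} = - \frac{\left(3 + 2\right) \left(-1 + K\right)}{4} = - \frac{5 \left(-1 + K\right)}{4} = - \frac{-5 + 5 K}{4} = \frac{5}{4} - \frac{5 K}{4}$)
$\left(C{\left(0 \right)} - 85\right)^{2} = \left(\left(\frac{5}{4} - 0\right) - 85\right)^{2} = \left(\left(\frac{5}{4} + 0\right) - 85\right)^{2} = \left(\frac{5}{4} - 85\right)^{2} = \left(- \frac{335}{4}\right)^{2} = \frac{112225}{16}$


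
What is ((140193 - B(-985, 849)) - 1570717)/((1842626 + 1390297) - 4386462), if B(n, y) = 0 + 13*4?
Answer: 1430576/1153539 ≈ 1.2402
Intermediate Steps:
B(n, y) = 52 (B(n, y) = 0 + 52 = 52)
((140193 - B(-985, 849)) - 1570717)/((1842626 + 1390297) - 4386462) = ((140193 - 1*52) - 1570717)/((1842626 + 1390297) - 4386462) = ((140193 - 52) - 1570717)/(3232923 - 4386462) = (140141 - 1570717)/(-1153539) = -1430576*(-1/1153539) = 1430576/1153539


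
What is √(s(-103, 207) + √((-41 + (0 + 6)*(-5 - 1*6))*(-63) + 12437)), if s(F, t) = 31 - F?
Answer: √(134 + √19178) ≈ 16.507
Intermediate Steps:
√(s(-103, 207) + √((-41 + (0 + 6)*(-5 - 1*6))*(-63) + 12437)) = √((31 - 1*(-103)) + √((-41 + (0 + 6)*(-5 - 1*6))*(-63) + 12437)) = √((31 + 103) + √((-41 + 6*(-5 - 6))*(-63) + 12437)) = √(134 + √((-41 + 6*(-11))*(-63) + 12437)) = √(134 + √((-41 - 66)*(-63) + 12437)) = √(134 + √(-107*(-63) + 12437)) = √(134 + √(6741 + 12437)) = √(134 + √19178)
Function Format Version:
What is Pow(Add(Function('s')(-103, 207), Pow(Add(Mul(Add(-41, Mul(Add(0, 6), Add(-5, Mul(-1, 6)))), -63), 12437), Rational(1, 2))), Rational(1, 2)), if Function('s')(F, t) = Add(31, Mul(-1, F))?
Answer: Pow(Add(134, Pow(19178, Rational(1, 2))), Rational(1, 2)) ≈ 16.507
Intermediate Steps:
Pow(Add(Function('s')(-103, 207), Pow(Add(Mul(Add(-41, Mul(Add(0, 6), Add(-5, Mul(-1, 6)))), -63), 12437), Rational(1, 2))), Rational(1, 2)) = Pow(Add(Add(31, Mul(-1, -103)), Pow(Add(Mul(Add(-41, Mul(Add(0, 6), Add(-5, Mul(-1, 6)))), -63), 12437), Rational(1, 2))), Rational(1, 2)) = Pow(Add(Add(31, 103), Pow(Add(Mul(Add(-41, Mul(6, Add(-5, -6))), -63), 12437), Rational(1, 2))), Rational(1, 2)) = Pow(Add(134, Pow(Add(Mul(Add(-41, Mul(6, -11)), -63), 12437), Rational(1, 2))), Rational(1, 2)) = Pow(Add(134, Pow(Add(Mul(Add(-41, -66), -63), 12437), Rational(1, 2))), Rational(1, 2)) = Pow(Add(134, Pow(Add(Mul(-107, -63), 12437), Rational(1, 2))), Rational(1, 2)) = Pow(Add(134, Pow(Add(6741, 12437), Rational(1, 2))), Rational(1, 2)) = Pow(Add(134, Pow(19178, Rational(1, 2))), Rational(1, 2))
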